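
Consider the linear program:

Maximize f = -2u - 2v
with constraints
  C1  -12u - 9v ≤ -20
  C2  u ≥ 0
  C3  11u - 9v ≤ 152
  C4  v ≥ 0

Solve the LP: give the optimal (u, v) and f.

u = 5/3, v = 0, maximum f = -10/3

Extreme points and f = -2u - 2v:
  (0, 20/9) → f = -40/9
  (5/3, 0) → f = -10/3
  (152/11, 0) → f = -304/11
The feasible region is unbounded (it extends along (0, 1), (9, 11)), but f strictly decreases along every unbounded feasible direction, so there is no improving ray and the maximum is attained at a vertex.

At the optimal vertex, -12u - 9v = -20 and v = 0.
Solving simultaneously gives u = 5/3, v = 0.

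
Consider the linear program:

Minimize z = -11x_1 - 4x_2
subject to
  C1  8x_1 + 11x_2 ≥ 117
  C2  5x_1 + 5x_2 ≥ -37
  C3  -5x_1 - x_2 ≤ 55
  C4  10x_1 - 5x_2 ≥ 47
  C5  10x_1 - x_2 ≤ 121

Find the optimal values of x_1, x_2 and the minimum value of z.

Feasible corners and z = -11x_1 - 4x_2:
  (551/75, 397/75) → z = -7649/75
  (724/59, 101/59) → z = -8368/59
  (279/20, 37/2) → z = -4549/20

The optimum lies where 10x_1 - 5x_2 = 47 and 10x_1 - x_2 = 121.
Solving simultaneously gives x_1 = 279/20, x_2 = 37/2.

x_1 = 279/20, x_2 = 37/2, minimum z = -4549/20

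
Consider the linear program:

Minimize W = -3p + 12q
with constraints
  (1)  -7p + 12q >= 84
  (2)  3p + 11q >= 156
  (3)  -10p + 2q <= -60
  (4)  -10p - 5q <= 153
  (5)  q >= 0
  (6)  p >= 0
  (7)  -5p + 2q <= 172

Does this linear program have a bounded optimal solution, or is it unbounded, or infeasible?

Vertices and W = -3p + 12q:
  (948/113, 1344/113) → W = 13284/113
  (243/29, 345/29) → W = 3411/29
  (232/5, 202) → W = 11424/5
The feasible region has finitely many vertices and no improving ray; the minimum is 13284/113 at (948/113, 1344/113).

bounded optimum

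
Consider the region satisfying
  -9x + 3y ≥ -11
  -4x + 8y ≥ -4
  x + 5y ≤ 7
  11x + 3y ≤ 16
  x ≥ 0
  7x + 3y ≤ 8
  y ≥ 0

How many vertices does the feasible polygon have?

5

Of the 21 pairwise boundary intersections, those satisfying every inequality are:
  (19/17, 1/17)
  (1, 0)
  (0, 7/5)
  (19/32, 41/32)
  (0, 0)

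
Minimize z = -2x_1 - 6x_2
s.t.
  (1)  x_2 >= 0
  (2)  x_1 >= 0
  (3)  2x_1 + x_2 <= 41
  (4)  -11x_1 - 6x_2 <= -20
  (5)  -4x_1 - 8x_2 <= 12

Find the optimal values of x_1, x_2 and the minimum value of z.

x_1 = 0, x_2 = 41, minimum z = -246

Feasible corners and z = -2x_1 - 6x_2:
  (41/2, 0) → z = -41
  (20/11, 0) → z = -40/11
  (0, 41) → z = -246
  (0, 10/3) → z = -20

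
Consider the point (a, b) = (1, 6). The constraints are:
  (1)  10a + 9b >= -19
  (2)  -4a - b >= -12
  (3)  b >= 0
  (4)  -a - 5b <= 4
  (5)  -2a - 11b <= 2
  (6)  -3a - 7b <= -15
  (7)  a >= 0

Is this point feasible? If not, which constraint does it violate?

feasible

(1): 64 ≥ -19 ✓
(2): -10 ≥ -12 ✓
(3): 6 ≥ 0 ✓
(4): -31 ≤ 4 ✓
(5): -68 ≤ 2 ✓
(6): -45 ≤ -15 ✓
(7): 1 ≥ 0 ✓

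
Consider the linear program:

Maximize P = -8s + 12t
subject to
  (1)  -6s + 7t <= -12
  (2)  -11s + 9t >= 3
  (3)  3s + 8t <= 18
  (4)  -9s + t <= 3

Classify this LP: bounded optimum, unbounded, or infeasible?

The boundaries -6s + 7t = -12 and -11s + 9t = 3 meet at (-129/23, -150/23), but that point violates -9s + t ≤ 3. Every candidate vertex is excluded by some other constraint, so the feasible region is empty.

infeasible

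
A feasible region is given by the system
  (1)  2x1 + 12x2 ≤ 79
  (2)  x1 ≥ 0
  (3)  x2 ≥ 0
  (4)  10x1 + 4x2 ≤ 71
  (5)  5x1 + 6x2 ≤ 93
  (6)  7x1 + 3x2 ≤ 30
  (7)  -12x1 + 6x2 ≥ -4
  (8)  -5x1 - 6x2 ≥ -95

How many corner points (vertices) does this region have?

5

Pairwise boundary intersections that survive every other constraint:
  (0, 79/12)
  (41/26, 493/78)
  (0, 0)
  (1/3, 0)
  (32/13, 166/39)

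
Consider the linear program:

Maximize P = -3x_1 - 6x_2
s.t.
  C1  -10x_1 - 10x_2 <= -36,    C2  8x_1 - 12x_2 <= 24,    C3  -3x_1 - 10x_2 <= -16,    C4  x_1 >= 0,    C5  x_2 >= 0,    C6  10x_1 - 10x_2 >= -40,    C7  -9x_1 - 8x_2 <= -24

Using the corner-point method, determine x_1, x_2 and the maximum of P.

x_1 = 20/7, x_2 = 26/35, maximum P = -456/35

Feasible corners and P = -3x_1 - 6x_2:
  (20/7, 26/35) → P = -456/35
  (0, 18/5) → P = -108/5
  (108/29, 14/29) → P = -408/29
  (0, 4) → P = -24
The feasible region is unbounded (it extends along (1, 1), (3, 2)), but P strictly decreases along every unbounded feasible direction, so there is no improving ray and the maximum is attained at a vertex.

At the optimal vertex, -10x_1 - 10x_2 = -36 and -3x_1 - 10x_2 = -16.
Solving simultaneously gives x_1 = 20/7, x_2 = 26/35.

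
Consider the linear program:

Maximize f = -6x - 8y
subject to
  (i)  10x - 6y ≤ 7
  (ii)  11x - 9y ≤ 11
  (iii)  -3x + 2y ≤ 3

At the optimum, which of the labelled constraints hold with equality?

Feasible corners and f = -6x - 8y:
  (-1/8, -11/8) → f = 47/4
  (16, 51/2) → f = -300
  (-49/5, -66/5) → f = 822/5

The maximum is at (-49/5, -66/5). Substituting into each constraint, equality holds for (ii) and (iii); the remaining constraints have slack.

(ii) and (iii)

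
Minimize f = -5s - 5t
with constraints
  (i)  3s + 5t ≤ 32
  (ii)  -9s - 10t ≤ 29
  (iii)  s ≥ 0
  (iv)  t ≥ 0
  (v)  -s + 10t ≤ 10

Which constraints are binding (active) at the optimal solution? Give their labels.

Extreme points and f = -5s - 5t:
  (32/3, 0) → f = -160/3
  (54/7, 62/35) → f = -332/7
  (0, 0) → f = 0
  (0, 1) → f = -5

The minimum is at (32/3, 0). Substituting into each constraint, equality holds for (i) and (iv); the remaining constraints have slack.

(i) and (iv)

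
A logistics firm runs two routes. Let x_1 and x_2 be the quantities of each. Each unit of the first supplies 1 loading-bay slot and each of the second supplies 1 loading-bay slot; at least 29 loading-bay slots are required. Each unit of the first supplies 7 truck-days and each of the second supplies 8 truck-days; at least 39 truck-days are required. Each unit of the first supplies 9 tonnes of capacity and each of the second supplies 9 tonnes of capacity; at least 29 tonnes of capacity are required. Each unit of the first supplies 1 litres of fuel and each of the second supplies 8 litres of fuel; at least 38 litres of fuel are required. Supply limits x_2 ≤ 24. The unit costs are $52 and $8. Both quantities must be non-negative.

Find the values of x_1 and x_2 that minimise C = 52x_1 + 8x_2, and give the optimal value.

Vertices and C = 52x_1 + 8x_2:
  (38, 0) → C = 1976
  (194/7, 9/7) → C = 10160/7
  (5, 24) → C = 452
The feasible region is unbounded (it extends along (1, 0)), but C strictly increases along every unbounded feasible direction, so there is no improving ray and the minimum is attained at a vertex.

The optimum lies where x_1 + x_2 = 29 and x_2 = 24.
Solving simultaneously gives x_1 = 5, x_2 = 24.

x_1 = 5, x_2 = 24, minimum C = 452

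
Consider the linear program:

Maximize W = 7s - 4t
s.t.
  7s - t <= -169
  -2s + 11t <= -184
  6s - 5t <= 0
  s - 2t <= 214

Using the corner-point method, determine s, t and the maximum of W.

s = -845/29, t = -1014/29, maximum W = -1859/29

Vertices and W = 7s - 4t:
  (-681/25, -542/25) → W = -2599/25
  (-845/29, -1014/29) → W = -1859/29
  (-1070/7, -1284/7) → W = -2354/7
The feasible region is unbounded (it extends along (-2, -1), (-11, -2)), but W strictly decreases along every unbounded feasible direction, so there is no improving ray and the maximum is attained at a vertex.

The binding constraints are 7s - t = -169 and 6s - 5t = 0.
Solving simultaneously gives s = -845/29, t = -1014/29.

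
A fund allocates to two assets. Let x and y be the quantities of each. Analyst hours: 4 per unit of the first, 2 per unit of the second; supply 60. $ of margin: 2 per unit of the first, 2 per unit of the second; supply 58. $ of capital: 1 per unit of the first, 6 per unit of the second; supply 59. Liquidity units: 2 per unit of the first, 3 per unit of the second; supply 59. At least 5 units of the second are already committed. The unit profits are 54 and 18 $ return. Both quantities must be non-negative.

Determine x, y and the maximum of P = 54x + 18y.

x = 25/2, y = 5, maximum P = 765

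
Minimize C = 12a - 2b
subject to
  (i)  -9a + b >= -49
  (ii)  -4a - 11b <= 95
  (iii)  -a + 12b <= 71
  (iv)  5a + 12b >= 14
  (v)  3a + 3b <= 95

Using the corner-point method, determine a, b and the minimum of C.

Corner points and C = 12a - 2b:
  (659/107, 688/107) → C = 6532/107
  (602/113, -119/113) → C = 7462/113
  (-19/2, 41/8) → C = -497/4

The binding constraints are -a + 12b = 71 and 5a + 12b = 14.
Solving simultaneously gives a = -19/2, b = 41/8.

a = -19/2, b = 41/8, minimum C = -497/4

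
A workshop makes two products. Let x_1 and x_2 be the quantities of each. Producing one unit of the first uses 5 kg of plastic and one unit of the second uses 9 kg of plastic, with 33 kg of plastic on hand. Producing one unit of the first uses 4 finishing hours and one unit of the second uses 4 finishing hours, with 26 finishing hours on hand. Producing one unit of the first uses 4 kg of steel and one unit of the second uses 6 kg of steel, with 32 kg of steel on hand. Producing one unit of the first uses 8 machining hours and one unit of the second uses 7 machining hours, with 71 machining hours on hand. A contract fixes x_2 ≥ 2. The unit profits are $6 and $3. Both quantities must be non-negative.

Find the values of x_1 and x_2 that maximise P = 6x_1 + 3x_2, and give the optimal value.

Vertices and P = 6x_1 + 3x_2:
  (0, 11/3) → P = 11
  (0, 2) → P = 6
  (3, 2) → P = 24

The binding constraints are 5x_1 + 9x_2 = 33 and x_2 = 2.
Solving simultaneously gives x_1 = 3, x_2 = 2.

x_1 = 3, x_2 = 2, maximum P = 24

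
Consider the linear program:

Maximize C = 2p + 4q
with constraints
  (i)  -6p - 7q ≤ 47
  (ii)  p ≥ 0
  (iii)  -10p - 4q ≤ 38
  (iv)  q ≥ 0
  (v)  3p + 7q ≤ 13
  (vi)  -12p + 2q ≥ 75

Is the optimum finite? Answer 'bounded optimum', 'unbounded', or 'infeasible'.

The boundaries p = 0 and q = 0 meet at (0, 0), but that point violates -12p + 2q ≥ 75. Every candidate vertex is excluded by some other constraint, so the feasible region is empty.

infeasible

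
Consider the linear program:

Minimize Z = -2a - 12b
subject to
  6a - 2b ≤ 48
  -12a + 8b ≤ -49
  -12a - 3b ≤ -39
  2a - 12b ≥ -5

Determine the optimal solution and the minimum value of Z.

Extreme points and Z = -2a - 12b:
  (37/7, -57/7) → Z = 610/7
  (293/34, 63/34) → Z = -671/17
  (153/44, -10/11) → Z = 87/22
  (157/32, 79/64) → Z = -197/8

a = 293/34, b = 63/34, minimum Z = -671/17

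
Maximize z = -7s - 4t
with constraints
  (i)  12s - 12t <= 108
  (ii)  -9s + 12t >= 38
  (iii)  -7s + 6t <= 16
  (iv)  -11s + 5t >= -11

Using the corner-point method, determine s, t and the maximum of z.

s = 6/5, t = 61/15, maximum z = -74/3

Extreme points and z = -7s - 4t:
  (6/5, 61/15) → z = -74/3
  (322/87, 517/87) → z = -4322/87
  (146/31, 253/31) → z = -2034/31

At the optimal vertex, -9s + 12t = 38 and -7s + 6t = 16.
Solving simultaneously gives s = 6/5, t = 61/15.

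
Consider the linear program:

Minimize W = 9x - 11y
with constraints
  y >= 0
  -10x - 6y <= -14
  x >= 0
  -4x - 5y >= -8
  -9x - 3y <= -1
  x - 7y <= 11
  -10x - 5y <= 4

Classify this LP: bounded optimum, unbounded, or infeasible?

Feasible corners and W = 9x - 11y:
  (7/5, 0) → W = 63/5
  (2, 0) → W = 18
  (11/13, 12/13) → W = -33/13
The feasible region has finitely many vertices and no improving ray; the minimum is -33/13 at (11/13, 12/13).

bounded optimum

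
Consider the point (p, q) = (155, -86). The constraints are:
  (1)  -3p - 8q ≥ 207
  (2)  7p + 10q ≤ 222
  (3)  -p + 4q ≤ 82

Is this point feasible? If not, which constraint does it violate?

not feasible — violates (2)

Constraint (2): 7p + 10q = 225, which is not ≤ 222. All other constraints are satisfied.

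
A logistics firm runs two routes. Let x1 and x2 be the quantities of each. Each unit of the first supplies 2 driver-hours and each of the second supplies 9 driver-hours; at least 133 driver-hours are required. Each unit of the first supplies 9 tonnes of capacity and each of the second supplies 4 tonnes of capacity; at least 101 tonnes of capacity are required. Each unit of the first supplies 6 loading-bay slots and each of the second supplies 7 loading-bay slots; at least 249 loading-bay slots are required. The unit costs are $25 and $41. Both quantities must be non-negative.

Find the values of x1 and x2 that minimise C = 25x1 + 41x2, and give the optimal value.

x1 = 131/4, x2 = 15/2, minimum C = 4505/4

The feasible region is unbounded (it extends along (0, 1), (1, 0)), but C strictly increases along every unbounded feasible direction, so there is no improving ray and the minimum is attained at a vertex.

At the optimal vertex, 2x1 + 9x2 = 133 and 6x1 + 7x2 = 249.
Solving simultaneously gives x1 = 131/4, x2 = 15/2.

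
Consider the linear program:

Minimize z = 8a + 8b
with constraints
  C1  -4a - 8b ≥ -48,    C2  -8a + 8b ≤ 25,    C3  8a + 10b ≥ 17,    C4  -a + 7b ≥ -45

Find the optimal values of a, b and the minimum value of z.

a = -19/24, b = 7/3, minimum z = 37/3

Vertices and z = 8a + 8b:
  (23/12, 121/24) → z = 167/3
  (58/3, -11/3) → z = 376/3
  (-19/24, 7/3) → z = 37/3
  (569/66, -343/66) → z = 904/33

At the optimal vertex, -8a + 8b = 25 and 8a + 10b = 17.
Solving simultaneously gives a = -19/24, b = 7/3.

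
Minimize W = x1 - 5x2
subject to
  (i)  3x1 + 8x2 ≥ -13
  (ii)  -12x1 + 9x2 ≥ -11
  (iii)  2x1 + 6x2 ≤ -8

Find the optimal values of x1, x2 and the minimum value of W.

The binding constraints are 3x1 + 8x2 = -13 and 2x1 + 6x2 = -8.
Solving simultaneously gives x1 = -7, x2 = 1.

x1 = -7, x2 = 1, minimum W = -12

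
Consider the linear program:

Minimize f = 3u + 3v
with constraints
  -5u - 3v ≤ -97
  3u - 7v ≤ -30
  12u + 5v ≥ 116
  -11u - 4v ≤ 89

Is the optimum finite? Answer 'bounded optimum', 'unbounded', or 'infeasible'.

Extreme points and f = 3u + 3v:
  (589/44, 441/44) → f = 1545/22
  (-137/11, 584/11) → f = 1341/11
  (-909/7, 2344/7) → f = 615
The feasible region has finitely many vertices and no improving ray; the minimum is 1545/22 at (589/44, 441/44).

bounded optimum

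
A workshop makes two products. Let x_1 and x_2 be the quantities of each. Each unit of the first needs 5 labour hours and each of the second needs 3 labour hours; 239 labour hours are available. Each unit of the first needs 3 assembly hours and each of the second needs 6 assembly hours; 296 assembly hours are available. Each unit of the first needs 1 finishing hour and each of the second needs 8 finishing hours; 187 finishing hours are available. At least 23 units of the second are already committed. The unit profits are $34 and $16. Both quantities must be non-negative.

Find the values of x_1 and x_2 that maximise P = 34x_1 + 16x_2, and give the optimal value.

x_1 = 3, x_2 = 23, maximum P = 470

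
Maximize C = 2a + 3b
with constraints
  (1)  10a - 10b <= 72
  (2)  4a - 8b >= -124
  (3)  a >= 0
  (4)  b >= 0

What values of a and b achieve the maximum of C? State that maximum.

a = 227/5, b = 191/5, maximum C = 1027/5

Corner points and C = 2a + 3b:
  (227/5, 191/5) → C = 1027/5
  (36/5, 0) → C = 72/5
  (0, 31/2) → C = 93/2
  (0, 0) → C = 0

The optimum lies where 10a - 10b = 72 and 4a - 8b = -124.
Solving simultaneously gives a = 227/5, b = 191/5.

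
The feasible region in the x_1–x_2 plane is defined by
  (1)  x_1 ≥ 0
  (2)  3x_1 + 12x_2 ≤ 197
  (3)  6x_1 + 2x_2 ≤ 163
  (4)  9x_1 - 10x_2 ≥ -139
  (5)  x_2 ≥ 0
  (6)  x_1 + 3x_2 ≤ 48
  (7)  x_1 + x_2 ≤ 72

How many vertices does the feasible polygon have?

5

Pairwise boundary intersections that survive every other constraint:
  (0, 139/10)
  (0, 0)
  (163/6, 0)
  (393/16, 125/16)
  (63/37, 571/37)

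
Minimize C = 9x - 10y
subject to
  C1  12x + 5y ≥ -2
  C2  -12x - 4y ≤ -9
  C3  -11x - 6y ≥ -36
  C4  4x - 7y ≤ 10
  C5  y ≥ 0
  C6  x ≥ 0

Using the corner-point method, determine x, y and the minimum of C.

The binding constraints are -11x - 6y = -36 and x = 0.
Solving simultaneously gives x = 0, y = 6.

x = 0, y = 6, minimum C = -60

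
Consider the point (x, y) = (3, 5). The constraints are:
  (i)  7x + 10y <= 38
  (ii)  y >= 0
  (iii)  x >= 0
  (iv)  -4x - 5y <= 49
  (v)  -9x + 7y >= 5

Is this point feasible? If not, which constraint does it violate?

Constraint (i): 7x + 10y = 71, which is not ≤ 38. All other constraints are satisfied.

not feasible — violates (i)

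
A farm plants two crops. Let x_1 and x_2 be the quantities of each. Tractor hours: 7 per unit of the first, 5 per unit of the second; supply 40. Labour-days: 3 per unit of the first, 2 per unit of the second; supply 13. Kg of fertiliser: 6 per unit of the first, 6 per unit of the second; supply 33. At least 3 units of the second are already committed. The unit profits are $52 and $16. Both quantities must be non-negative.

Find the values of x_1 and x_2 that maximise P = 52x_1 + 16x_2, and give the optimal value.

Feasible corners and P = 52x_1 + 16x_2:
  (0, 11/2) → P = 88
  (0, 3) → P = 48
  (2, 7/2) → P = 160
  (7/3, 3) → P = 508/3

The optimum lies where 3x_1 + 2x_2 = 13 and x_2 = 3.
Solving simultaneously gives x_1 = 7/3, x_2 = 3.

x_1 = 7/3, x_2 = 3, maximum P = 508/3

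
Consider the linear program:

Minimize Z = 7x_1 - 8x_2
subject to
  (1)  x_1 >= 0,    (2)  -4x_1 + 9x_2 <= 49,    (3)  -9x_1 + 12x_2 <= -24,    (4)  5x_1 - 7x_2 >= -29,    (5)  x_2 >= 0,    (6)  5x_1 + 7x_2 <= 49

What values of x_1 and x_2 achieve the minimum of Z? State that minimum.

x_1 = 8/3, x_2 = 0, minimum Z = 56/3

Extreme points and Z = 7x_1 - 8x_2:
  (8/3, 0) → Z = 56/3
  (252/41, 107/41) → Z = 908/41
  (49/5, 0) → Z = 343/5

The optimum lies where -9x_1 + 12x_2 = -24 and x_2 = 0.
Solving simultaneously gives x_1 = 8/3, x_2 = 0.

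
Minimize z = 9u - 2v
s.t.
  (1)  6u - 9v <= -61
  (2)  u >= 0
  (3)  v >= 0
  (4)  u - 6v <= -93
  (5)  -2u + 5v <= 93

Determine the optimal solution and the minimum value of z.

u = 0, v = 93/5, minimum z = -186/5

Corner points and z = 9u - 2v:
  (157/9, 497/27) → z = 3245/27
  (133/3, 109/3) → z = 979/3
  (0, 31/2) → z = -31
  (0, 93/5) → z = -186/5

At the optimal vertex, u = 0 and -2u + 5v = 93.
Solving simultaneously gives u = 0, v = 93/5.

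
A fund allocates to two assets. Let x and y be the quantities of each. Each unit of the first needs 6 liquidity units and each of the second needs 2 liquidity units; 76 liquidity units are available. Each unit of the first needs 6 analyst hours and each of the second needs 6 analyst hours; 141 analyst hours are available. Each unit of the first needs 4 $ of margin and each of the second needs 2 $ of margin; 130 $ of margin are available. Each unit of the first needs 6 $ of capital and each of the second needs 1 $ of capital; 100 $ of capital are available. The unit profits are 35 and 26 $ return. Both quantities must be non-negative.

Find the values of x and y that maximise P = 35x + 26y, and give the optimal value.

Feasible corners and P = 35x + 26y:
  (0, 0) → P = 0
  (0, 47/2) → P = 611
  (38/3, 0) → P = 1330/3
  (29/4, 65/4) → P = 2705/4

x = 29/4, y = 65/4, maximum P = 2705/4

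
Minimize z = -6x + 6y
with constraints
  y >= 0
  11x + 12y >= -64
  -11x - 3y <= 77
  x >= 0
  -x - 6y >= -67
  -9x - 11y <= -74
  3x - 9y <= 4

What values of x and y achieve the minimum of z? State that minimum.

Corner points and z = -6x + 6y:
  (0, 67/6) → z = 67
  (0, 74/11) → z = 444/11
  (209/9, 197/27) → z = -860/9
  (355/57, 31/19) → z = -524/19

The binding constraints are -x - 6y = -67 and 3x - 9y = 4.
Solving simultaneously gives x = 209/9, y = 197/27.

x = 209/9, y = 197/27, minimum z = -860/9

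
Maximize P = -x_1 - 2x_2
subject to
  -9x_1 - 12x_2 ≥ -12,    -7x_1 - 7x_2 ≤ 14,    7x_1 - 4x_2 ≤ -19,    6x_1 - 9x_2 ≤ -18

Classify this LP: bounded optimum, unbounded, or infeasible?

Vertices and P = -x_1 - 2x_2:
  (-12, 10) → P = -8
  (-3/2, 17/8) → P = -11/4
  (-27/11, 5/11) → P = 17/11
The feasible region has finitely many vertices and no improving ray; the maximum is 17/11 at (-27/11, 5/11).

bounded optimum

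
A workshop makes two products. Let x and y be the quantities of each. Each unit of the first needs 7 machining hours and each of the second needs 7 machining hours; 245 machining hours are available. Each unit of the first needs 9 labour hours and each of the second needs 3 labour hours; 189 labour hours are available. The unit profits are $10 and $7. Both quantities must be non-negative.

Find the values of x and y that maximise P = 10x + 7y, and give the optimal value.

Feasible corners and P = 10x + 7y:
  (0, 0) → P = 0
  (0, 35) → P = 245
  (21, 0) → P = 210
  (14, 21) → P = 287

The optimum lies where 7x + 7y = 245 and 9x + 3y = 189.
Solving simultaneously gives x = 14, y = 21.

x = 14, y = 21, maximum P = 287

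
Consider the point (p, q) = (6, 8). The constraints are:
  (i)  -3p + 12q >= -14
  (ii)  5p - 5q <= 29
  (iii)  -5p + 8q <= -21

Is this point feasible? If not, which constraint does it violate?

not feasible — violates (iii)

Constraint (iii): -5p + 8q = 34, which is not ≤ -21. All other constraints are satisfied.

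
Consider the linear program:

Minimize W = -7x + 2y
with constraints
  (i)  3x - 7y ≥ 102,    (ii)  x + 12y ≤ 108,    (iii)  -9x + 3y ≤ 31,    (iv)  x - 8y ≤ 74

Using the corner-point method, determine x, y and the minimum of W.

Corner points and W = -7x + 2y:
  (1980/43, 222/43) → W = -312
  (298/17, -120/17) → W = -2326/17
  (438/5, 17/10) → W = -3049/5

x = 438/5, y = 17/10, minimum W = -3049/5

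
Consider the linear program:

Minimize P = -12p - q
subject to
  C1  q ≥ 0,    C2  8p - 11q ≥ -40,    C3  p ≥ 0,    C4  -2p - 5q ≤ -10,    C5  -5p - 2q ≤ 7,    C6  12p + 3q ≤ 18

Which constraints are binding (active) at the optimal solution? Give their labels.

C4 and C6

Extreme points and P = -12p - q:
  (0, 40/11) → P = -40/11
  (1/2, 4) → P = -10
  (0, 2) → P = -2
  (10/9, 14/9) → P = -134/9

The minimum is at (10/9, 14/9). Substituting into each constraint, equality holds for C4 and C6; the remaining constraints have slack.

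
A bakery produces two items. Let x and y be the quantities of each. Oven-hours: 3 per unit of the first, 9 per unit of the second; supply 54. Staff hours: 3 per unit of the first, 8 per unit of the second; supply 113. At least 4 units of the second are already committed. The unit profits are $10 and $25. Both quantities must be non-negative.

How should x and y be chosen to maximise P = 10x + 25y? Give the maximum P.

The binding constraints are 3x + 9y = 54 and y = 4.
Solving simultaneously gives x = 6, y = 4.

x = 6, y = 4, maximum P = 160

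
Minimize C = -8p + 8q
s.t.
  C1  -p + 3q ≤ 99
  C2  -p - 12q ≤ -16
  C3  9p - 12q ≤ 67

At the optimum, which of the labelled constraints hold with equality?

Extreme points and C = -8p + 8q:
  (-76, 23/3) → C = 2008/3
  (463/5, 958/15) → C = -3448/15
  (83/10, 77/120) → C = -919/15

The minimum is at (463/5, 958/15). Substituting into each constraint, equality holds for C1 and C3; the remaining constraints have slack.

C1 and C3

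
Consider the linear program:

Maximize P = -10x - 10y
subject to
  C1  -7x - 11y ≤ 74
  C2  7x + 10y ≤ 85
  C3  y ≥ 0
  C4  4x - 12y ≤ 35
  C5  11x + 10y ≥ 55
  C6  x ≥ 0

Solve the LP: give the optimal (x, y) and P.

At the optimal vertex, y = 0 and 11x + 10y = 55.
Solving simultaneously gives x = 5, y = 0.

x = 5, y = 0, maximum P = -50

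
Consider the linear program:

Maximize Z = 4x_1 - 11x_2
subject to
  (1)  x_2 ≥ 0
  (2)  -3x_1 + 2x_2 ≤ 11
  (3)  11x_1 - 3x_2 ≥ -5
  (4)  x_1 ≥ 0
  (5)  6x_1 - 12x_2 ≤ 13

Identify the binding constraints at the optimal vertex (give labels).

Feasible corners and Z = 4x_1 - 11x_2:
  (0, 0) → Z = 0
  (13/6, 0) → Z = 26/3
  (23/13, 106/13) → Z = -1074/13
  (0, 5/3) → Z = -55/3
The feasible region is unbounded (it extends along (2, 3), (2, 1)), but Z strictly decreases along every unbounded feasible direction, so there is no improving ray and the maximum is attained at a vertex.

The maximum is at (13/6, 0). Substituting into each constraint, equality holds for (1) and (5); the remaining constraints have slack.

(1) and (5)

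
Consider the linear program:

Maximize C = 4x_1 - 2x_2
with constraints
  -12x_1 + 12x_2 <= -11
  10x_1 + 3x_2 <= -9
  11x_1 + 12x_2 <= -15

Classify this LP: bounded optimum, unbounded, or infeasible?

unbounded

From the feasible point (-25/52, -109/78), moving in the direction (3, -10) keeps every constraint satisfied while C increases without bound.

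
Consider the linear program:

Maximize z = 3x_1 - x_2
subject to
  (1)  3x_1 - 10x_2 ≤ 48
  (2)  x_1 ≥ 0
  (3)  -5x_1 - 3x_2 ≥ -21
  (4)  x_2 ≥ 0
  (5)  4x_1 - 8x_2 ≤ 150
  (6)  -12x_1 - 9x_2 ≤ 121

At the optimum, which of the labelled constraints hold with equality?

(3) and (4)

Vertices and z = 3x_1 - x_2:
  (0, 7) → z = -7
  (0, 0) → z = 0
  (21/5, 0) → z = 63/5

The maximum is at (21/5, 0). Substituting into each constraint, equality holds for (3) and (4); the remaining constraints have slack.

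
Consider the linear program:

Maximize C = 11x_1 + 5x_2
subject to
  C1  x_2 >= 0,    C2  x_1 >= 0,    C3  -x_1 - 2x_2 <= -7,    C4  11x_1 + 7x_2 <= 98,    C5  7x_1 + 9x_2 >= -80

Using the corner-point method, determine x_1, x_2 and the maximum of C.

x_1 = 98/11, x_2 = 0, maximum C = 98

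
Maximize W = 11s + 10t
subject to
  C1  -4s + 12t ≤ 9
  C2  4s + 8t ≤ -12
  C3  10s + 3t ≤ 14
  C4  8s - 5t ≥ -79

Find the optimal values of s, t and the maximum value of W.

s = 37/17, t = -44/17, maximum W = -33/17

Feasible corners and W = 11s + 10t:
  (-27/10, -3/20) → W = -156/5
  (-903/76, -61/19) → W = -12373/76
  (37/17, -44/17) → W = -33/17
The feasible region is unbounded (it extends along (3, -10), (-5, -8)), but W strictly decreases along every unbounded feasible direction, so there is no improving ray and the maximum is attained at a vertex.

At the optimal vertex, 4s + 8t = -12 and 10s + 3t = 14.
Solving simultaneously gives s = 37/17, t = -44/17.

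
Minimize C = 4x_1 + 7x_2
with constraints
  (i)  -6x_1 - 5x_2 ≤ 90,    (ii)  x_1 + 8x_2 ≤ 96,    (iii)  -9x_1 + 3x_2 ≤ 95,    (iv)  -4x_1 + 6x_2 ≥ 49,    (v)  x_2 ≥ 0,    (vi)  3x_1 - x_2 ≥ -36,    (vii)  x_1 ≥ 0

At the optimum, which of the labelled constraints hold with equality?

(iv) and (vii)

Extreme points and C = 4x_1 + 7x_2:
  (92/19, 433/38) → C = 3767/38
  (0, 12) → C = 84
  (0, 49/6) → C = 343/6

The minimum is at (0, 49/6). Substituting into each constraint, equality holds for (iv) and (vii); the remaining constraints have slack.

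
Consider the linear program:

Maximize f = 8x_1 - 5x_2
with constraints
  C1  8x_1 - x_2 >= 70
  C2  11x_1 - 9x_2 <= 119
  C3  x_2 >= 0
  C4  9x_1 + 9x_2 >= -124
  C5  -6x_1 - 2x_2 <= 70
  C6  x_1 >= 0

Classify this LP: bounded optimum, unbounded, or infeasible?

unbounded

From the feasible point (35/4, 0), moving in the direction (9, 11) keeps every constraint satisfied while f increases without bound.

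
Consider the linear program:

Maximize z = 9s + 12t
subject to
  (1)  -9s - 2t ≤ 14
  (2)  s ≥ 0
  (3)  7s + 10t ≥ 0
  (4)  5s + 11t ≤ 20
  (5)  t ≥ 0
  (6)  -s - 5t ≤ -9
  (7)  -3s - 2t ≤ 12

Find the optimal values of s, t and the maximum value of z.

s = 1/14, t = 25/14, maximum z = 309/14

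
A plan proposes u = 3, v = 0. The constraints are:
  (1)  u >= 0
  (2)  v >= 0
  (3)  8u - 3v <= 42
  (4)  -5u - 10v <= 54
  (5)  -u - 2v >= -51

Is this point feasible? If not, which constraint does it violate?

feasible

(1): 3 ≥ 0 ✓
(2): 0 ≥ 0 ✓
(3): 24 ≤ 42 ✓
(4): -15 ≤ 54 ✓
(5): -3 ≥ -51 ✓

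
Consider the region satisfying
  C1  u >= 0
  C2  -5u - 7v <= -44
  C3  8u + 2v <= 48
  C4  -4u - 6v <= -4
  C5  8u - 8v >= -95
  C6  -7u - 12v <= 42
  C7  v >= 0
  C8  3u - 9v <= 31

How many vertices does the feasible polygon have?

Of the 28 pairwise boundary intersections, those satisfying every inequality are:
  (0, 44/7)
  (0, 95/8)
  (124/23, 56/23)
  (97/40, 143/10)

4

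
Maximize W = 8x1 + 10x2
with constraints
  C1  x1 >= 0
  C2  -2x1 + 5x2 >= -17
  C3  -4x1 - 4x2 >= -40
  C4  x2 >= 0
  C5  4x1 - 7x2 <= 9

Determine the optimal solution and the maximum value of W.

Vertices and W = 8x1 + 10x2:
  (0, 10) → W = 100
  (0, 0) → W = 0
  (79/11, 31/11) → W = 942/11
  (9/4, 0) → W = 18

At the optimal vertex, x1 = 0 and -4x1 - 4x2 = -40.
Solving simultaneously gives x1 = 0, x2 = 10.

x1 = 0, x2 = 10, maximum W = 100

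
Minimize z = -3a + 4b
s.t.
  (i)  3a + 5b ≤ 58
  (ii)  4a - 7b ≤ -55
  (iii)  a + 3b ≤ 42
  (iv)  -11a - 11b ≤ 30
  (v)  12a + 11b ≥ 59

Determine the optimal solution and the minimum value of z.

a = 131/41, b = 397/41, minimum z = 1195/41

Extreme points and z = -3a + 4b:
  (131/41, 397/41) → z = 1195/41
  (-9, 17) → z = 95
  (-3/2, 7) → z = 65/2
  (-57/5, 89/5) → z = 527/5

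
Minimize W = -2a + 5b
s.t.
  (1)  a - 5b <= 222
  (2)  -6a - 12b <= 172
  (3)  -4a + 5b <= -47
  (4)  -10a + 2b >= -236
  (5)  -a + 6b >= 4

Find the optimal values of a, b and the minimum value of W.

a = 712/29, b = 138/29, minimum W = -734/29

Extreme points and W = -2a + 5b:
  (181/7, 79/7) → W = 33/7
  (302/19, 63/19) → W = -289/19
  (712/29, 138/29) → W = -734/29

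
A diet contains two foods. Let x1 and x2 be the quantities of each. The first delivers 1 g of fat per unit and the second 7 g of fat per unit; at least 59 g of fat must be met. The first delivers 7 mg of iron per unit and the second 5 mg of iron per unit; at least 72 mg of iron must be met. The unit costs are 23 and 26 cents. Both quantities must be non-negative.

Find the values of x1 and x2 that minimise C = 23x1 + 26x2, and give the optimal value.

Extreme points and C = 23x1 + 26x2:
  (0, 72/5) → C = 1872/5
  (59, 0) → C = 1357
  (19/4, 31/4) → C = 1243/4
The feasible region is unbounded (it extends along (0, 1), (1, 0)), but C strictly increases along every unbounded feasible direction, so there is no improving ray and the minimum is attained at a vertex.

At the optimal vertex, x1 + 7x2 = 59 and 7x1 + 5x2 = 72.
Solving simultaneously gives x1 = 19/4, x2 = 31/4.

x1 = 19/4, x2 = 31/4, minimum C = 1243/4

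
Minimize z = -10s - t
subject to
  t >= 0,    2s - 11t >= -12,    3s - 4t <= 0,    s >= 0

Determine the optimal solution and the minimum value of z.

s = 48/25, t = 36/25, minimum z = -516/25

Feasible corners and z = -10s - t:
  (0, 0) → z = 0
  (48/25, 36/25) → z = -516/25
  (0, 12/11) → z = -12/11

At the optimal vertex, 2s - 11t = -12 and 3s - 4t = 0.
Solving simultaneously gives s = 48/25, t = 36/25.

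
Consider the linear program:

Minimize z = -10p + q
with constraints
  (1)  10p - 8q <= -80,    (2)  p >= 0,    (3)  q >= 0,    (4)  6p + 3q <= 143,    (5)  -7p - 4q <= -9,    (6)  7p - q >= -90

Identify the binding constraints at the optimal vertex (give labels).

(1) and (4)

Vertices and z = -10p + q:
  (0, 10) → z = 10
  (452/39, 955/39) → z = -3565/39
  (0, 143/3) → z = 143/3

The minimum is at (452/39, 955/39). Substituting into each constraint, equality holds for (1) and (4); the remaining constraints have slack.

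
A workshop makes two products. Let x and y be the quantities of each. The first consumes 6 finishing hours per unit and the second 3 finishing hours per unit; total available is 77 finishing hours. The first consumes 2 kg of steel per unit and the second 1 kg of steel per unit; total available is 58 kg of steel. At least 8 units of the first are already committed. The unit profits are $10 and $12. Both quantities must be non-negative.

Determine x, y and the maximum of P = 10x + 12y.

x = 8, y = 29/3, maximum P = 196

Vertices and P = 10x + 12y:
  (77/6, 0) → P = 385/3
  (8, 0) → P = 80
  (8, 29/3) → P = 196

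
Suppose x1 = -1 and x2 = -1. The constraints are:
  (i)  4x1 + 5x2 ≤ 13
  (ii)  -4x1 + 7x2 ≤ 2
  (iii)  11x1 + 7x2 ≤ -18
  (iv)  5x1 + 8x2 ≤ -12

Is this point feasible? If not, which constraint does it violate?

(i): -9 ≤ 13 ✓
(ii): -3 ≤ 2 ✓
(iii): -18 ≤ -18 ✓
(iv): -13 ≤ -12 ✓

feasible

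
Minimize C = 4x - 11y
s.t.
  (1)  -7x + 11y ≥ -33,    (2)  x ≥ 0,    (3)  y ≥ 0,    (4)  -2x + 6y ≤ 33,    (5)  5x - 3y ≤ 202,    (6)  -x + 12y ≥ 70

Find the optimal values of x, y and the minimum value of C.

x = 4/3, y = 107/18, minimum C = -1081/18

Extreme points and C = 4x - 11y:
  (561/20, 297/20) → C = -1023/20
  (1166/73, 523/73) → C = -1089/73
  (4/3, 107/18) → C = -1081/18

The binding constraints are -2x + 6y = 33 and -x + 12y = 70.
Solving simultaneously gives x = 4/3, y = 107/18.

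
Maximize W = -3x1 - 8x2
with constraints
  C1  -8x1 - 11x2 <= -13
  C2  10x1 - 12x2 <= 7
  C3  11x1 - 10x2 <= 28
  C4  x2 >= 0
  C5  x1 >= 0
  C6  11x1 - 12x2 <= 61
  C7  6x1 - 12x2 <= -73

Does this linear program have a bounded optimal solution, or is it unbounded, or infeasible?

bounded optimum

Feasible corners and W = -3x1 - 8x2:
  (533/36, 971/72) → W = -5483/36
  (0, 73/12) → W = -146/3
The feasible region has finitely many vertices and no improving ray; the maximum is -146/3 at (0, 73/12).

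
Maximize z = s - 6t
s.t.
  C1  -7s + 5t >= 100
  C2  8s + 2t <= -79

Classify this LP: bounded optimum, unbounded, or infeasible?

unbounded

From the feasible point (-595/54, 247/54), moving in the direction (-5, -7) keeps every constraint satisfied while z increases without bound.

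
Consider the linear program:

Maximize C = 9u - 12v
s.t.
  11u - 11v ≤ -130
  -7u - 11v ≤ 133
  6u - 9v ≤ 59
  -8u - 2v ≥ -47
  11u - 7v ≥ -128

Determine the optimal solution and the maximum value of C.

u = -249/22, v = 1/2, maximum C = -2373/22

The optimum lies where 11u - 11v = -130 and 11u - 7v = -128.
Solving simultaneously gives u = -249/22, v = 1/2.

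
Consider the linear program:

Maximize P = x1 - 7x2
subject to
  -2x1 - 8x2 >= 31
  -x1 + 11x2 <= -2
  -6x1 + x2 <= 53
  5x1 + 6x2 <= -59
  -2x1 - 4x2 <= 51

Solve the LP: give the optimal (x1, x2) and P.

Feasible corners and P = x1 - 7x2:
  (-377/41, -89/41) → P = 6
  (-263/26, -100/13) → P = 1137/26
  (35/4, -137/8) → P = 1029/8

At the optimal vertex, 5x1 + 6x2 = -59 and -2x1 - 4x2 = 51.
Solving simultaneously gives x1 = 35/4, x2 = -137/8.

x1 = 35/4, x2 = -137/8, maximum P = 1029/8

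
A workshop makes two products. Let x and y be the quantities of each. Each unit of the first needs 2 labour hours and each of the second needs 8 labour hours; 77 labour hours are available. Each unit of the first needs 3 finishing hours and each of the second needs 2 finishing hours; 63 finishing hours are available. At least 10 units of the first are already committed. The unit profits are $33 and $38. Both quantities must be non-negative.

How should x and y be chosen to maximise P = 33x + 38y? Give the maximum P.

x = 35/2, y = 21/4, maximum P = 777

Corner points and P = 33x + 38y:
  (21, 0) → P = 693
  (10, 0) → P = 330
  (35/2, 21/4) → P = 777
  (10, 57/8) → P = 2403/4

The optimum lies where 2x + 8y = 77 and 3x + 2y = 63.
Solving simultaneously gives x = 35/2, y = 21/4.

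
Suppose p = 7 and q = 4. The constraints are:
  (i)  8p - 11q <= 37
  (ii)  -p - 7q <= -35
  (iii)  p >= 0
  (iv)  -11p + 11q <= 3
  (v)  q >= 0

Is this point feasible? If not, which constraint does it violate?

feasible

(i): 12 ≤ 37 ✓
(ii): -35 ≤ -35 ✓
(iii): 7 ≥ 0 ✓
(iv): -33 ≤ 3 ✓
(v): 4 ≥ 0 ✓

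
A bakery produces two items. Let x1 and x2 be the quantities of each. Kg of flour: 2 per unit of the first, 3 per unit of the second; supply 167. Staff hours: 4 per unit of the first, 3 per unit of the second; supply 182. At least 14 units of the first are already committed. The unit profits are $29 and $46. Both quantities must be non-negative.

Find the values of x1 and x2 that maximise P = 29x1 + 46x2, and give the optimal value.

Extreme points and P = 29x1 + 46x2:
  (91/2, 0) → P = 2639/2
  (14, 0) → P = 406
  (14, 42) → P = 2338

The optimum lies where 4x1 + 3x2 = 182 and x1 = 14.
Solving simultaneously gives x1 = 14, x2 = 42.

x1 = 14, x2 = 42, maximum P = 2338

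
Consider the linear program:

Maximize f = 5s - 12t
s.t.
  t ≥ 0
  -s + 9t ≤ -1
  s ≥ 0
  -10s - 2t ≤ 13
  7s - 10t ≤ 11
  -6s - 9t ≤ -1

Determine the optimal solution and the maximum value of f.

s = 11/7, t = 0, maximum f = 55/7

Feasible corners and f = 5s - 12t:
  (1, 0) → f = 5
  (11/7, 0) → f = 55/7
  (89/53, 4/53) → f = 397/53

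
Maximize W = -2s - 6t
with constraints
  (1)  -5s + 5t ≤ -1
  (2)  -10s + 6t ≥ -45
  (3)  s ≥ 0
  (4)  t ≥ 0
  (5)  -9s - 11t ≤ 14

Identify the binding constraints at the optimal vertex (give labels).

Extreme points and W = -2s - 6t:
  (219/20, 43/4) → W = -432/5
  (1/5, 0) → W = -2/5
  (9/2, 0) → W = -9

The maximum is at (1/5, 0). Substituting into each constraint, equality holds for (1) and (4); the remaining constraints have slack.

(1) and (4)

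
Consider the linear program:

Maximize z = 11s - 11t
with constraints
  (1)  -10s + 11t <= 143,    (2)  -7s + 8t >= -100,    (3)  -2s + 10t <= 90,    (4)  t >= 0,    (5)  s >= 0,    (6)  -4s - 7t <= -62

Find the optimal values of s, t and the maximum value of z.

Extreme points and z = 11s - 11t:
  (860/27, 415/27) → z = 4895/27
  (1196/81, 34/81) → z = 12782/81
  (0, 9) → z = -99
  (0, 62/7) → z = -682/7

The optimum lies where -7s + 8t = -100 and -2s + 10t = 90.
Solving simultaneously gives s = 860/27, t = 415/27.

s = 860/27, t = 415/27, maximum z = 4895/27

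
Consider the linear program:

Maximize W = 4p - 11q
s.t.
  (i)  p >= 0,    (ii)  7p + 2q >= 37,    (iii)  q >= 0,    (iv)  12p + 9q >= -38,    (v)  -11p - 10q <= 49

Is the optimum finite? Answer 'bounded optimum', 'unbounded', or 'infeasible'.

From the feasible point (0, 37/2), moving in the direction (1, 0) keeps every constraint satisfied while W increases without bound.

unbounded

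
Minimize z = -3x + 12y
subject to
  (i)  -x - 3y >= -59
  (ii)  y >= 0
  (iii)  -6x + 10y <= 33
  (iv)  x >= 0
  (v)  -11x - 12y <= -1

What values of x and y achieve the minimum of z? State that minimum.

Feasible corners and z = -3x + 12y:
  (59, 0) → z = -177
  (491/28, 387/28) → z = 453/4
  (1/11, 0) → z = -3/11
  (0, 33/10) → z = 198/5
  (0, 1/12) → z = 1

At the optimal vertex, -x - 3y = -59 and y = 0.
Solving simultaneously gives x = 59, y = 0.

x = 59, y = 0, minimum z = -177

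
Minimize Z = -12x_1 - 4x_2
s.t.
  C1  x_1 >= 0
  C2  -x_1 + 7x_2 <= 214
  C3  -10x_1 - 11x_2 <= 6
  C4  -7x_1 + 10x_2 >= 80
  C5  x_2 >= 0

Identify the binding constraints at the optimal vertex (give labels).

C2 and C4

Vertices and Z = -12x_1 - 4x_2:
  (0, 214/7) → Z = -856/7
  (0, 8) → Z = -32
  (1580/39, 1418/39) → Z = -24632/39

The minimum is at (1580/39, 1418/39). Substituting into each constraint, equality holds for C2 and C4; the remaining constraints have slack.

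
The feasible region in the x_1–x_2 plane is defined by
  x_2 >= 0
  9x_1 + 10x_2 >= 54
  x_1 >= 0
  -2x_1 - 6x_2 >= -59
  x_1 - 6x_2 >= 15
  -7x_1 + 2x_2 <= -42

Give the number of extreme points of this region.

3

The feasible vertices (each the meet of two boundaries and inside every other half-plane) are:
  (59/2, 0)
  (15, 0)
  (74/3, 29/18)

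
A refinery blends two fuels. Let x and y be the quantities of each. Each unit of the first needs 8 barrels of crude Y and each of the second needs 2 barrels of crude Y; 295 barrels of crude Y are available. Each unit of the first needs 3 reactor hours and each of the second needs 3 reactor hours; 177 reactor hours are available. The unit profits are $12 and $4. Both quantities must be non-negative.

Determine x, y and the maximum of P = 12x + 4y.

x = 59/2, y = 59/2, maximum P = 472

Corner points and P = 12x + 4y:
  (0, 0) → P = 0
  (0, 59) → P = 236
  (295/8, 0) → P = 885/2
  (59/2, 59/2) → P = 472

At the optimal vertex, 8x + 2y = 295 and 3x + 3y = 177.
Solving simultaneously gives x = 59/2, y = 59/2.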